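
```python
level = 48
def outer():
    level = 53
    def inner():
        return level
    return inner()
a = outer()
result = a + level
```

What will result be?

Step 1: outer() has local level = 53. inner() reads from enclosing.
Step 2: outer() returns 53. Global level = 48 unchanged.
Step 3: result = 53 + 48 = 101

The answer is 101.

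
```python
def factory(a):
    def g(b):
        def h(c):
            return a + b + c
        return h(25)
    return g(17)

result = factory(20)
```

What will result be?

Step 1: a = 20, b = 17, c = 25 across three nested scopes.
Step 2: h() accesses all three via LEGB rule.
Step 3: result = 20 + 17 + 25 = 62

The answer is 62.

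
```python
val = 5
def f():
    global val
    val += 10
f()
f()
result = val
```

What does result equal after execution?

Step 1: val = 5.
Step 2: First f(): val = 5 + 10 = 15.
Step 3: Second f(): val = 15 + 10 = 25. result = 25

The answer is 25.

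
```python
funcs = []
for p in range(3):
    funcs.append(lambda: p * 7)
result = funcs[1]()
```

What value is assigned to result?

Step 1: All lambdas reference the same variable p (late binding).
Step 2: After the loop, p = 2. Every lambda returns p * 7.
Step 3: funcs[1]() = 2 * 7 = 14

The answer is 14.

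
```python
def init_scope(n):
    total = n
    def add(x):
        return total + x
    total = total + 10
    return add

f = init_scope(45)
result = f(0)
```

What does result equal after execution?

Step 1: init_scope(45) sets total = 45, then total = 45 + 10 = 55.
Step 2: Closures capture by reference, so add sees total = 55.
Step 3: f(0) returns 55 + 0 = 55

The answer is 55.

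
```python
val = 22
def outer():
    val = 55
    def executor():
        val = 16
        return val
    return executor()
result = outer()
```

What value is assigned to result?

Step 1: Three scopes define val: global (22), outer (55), executor (16).
Step 2: executor() has its own local val = 16, which shadows both enclosing and global.
Step 3: result = 16 (local wins in LEGB)

The answer is 16.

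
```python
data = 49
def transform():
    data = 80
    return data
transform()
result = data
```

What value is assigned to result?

Step 1: Global data = 49.
Step 2: transform() creates local data = 80 (shadow, not modification).
Step 3: After transform() returns, global data is unchanged. result = 49

The answer is 49.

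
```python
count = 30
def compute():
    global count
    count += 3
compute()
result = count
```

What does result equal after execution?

Step 1: count = 30 globally.
Step 2: compute() modifies global count: count += 3 = 33.
Step 3: result = 33

The answer is 33.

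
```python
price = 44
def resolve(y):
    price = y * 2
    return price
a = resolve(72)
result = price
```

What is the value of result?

Step 1: Global price = 44.
Step 2: resolve(72) creates local price = 72 * 2 = 144.
Step 3: Global price unchanged because no global keyword. result = 44

The answer is 44.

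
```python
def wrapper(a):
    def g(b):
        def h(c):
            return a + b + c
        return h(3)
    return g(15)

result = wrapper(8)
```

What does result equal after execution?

Step 1: a = 8, b = 15, c = 3 across three nested scopes.
Step 2: h() accesses all three via LEGB rule.
Step 3: result = 8 + 15 + 3 = 26

The answer is 26.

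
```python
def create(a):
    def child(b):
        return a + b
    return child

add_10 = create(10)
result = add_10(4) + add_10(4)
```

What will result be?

Step 1: add_10 captures a = 10.
Step 2: add_10(4) = 10 + 4 = 14, called twice.
Step 3: result = 14 + 14 = 28

The answer is 28.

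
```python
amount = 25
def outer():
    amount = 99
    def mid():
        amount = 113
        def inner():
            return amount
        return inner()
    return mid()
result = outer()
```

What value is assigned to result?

Step 1: Three levels of shadowing: global 25, outer 99, mid 113.
Step 2: inner() finds amount = 113 in enclosing mid() scope.
Step 3: result = 113

The answer is 113.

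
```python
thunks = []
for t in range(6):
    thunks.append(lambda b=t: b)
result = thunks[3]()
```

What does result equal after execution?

Step 1: Default argument b=t captures t's value at each iteration.
Step 2: thunks[3] captured b = 3 when t was 3.
Step 3: result = 3

The answer is 3.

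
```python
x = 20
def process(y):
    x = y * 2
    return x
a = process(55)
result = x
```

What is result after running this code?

Step 1: Global x = 20.
Step 2: process(55) creates local x = 55 * 2 = 110.
Step 3: Global x unchanged because no global keyword. result = 20

The answer is 20.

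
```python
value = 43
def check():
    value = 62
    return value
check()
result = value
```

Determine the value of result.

Step 1: value = 43 globally.
Step 2: check() creates a LOCAL value = 62 (no global keyword!).
Step 3: The global value is unchanged. result = 43

The answer is 43.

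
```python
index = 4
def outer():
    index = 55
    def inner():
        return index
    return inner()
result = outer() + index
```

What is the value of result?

Step 1: Global index = 4. outer() shadows with index = 55.
Step 2: inner() returns enclosing index = 55. outer() = 55.
Step 3: result = 55 + global index (4) = 59

The answer is 59.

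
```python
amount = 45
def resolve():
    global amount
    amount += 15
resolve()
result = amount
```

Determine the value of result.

Step 1: amount = 45 globally.
Step 2: resolve() modifies global amount: amount += 15 = 60.
Step 3: result = 60

The answer is 60.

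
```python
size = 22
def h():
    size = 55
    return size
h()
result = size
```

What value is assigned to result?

Step 1: size = 22 globally.
Step 2: h() creates a LOCAL size = 55 (no global keyword!).
Step 3: The global size is unchanged. result = 22

The answer is 22.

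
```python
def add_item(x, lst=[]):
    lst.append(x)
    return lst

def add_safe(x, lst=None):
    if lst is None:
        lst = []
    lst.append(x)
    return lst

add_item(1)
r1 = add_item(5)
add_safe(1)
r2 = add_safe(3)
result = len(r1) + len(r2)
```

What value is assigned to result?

Step 1: add_item shares mutable default: after 2 calls, lst = [1, 5], len = 2.
Step 2: add_safe creates fresh list each time: r2 = [3], len = 1.
Step 3: result = 2 + 1 = 3

The answer is 3.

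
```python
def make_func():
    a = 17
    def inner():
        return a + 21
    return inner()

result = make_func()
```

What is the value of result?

Step 1: make_func() defines a = 17.
Step 2: inner() reads a = 17 from enclosing scope, returns 17 + 21 = 38.
Step 3: result = 38

The answer is 38.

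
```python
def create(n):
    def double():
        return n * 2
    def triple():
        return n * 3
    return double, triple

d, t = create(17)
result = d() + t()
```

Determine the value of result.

Step 1: Both closures capture the same n = 17.
Step 2: d() = 17 * 2 = 34, t() = 17 * 3 = 51.
Step 3: result = 34 + 51 = 85

The answer is 85.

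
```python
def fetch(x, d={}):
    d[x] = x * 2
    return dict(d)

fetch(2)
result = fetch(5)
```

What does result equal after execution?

Step 1: Mutable default dict is shared across calls.
Step 2: First call adds 2: 4. Second call adds 5: 10.
Step 3: result = {2: 4, 5: 10}

The answer is {2: 4, 5: 10}.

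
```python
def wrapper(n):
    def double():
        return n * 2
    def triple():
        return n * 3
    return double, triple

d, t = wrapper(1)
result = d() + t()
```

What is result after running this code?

Step 1: Both closures capture the same n = 1.
Step 2: d() = 1 * 2 = 2, t() = 1 * 3 = 3.
Step 3: result = 2 + 3 = 5

The answer is 5.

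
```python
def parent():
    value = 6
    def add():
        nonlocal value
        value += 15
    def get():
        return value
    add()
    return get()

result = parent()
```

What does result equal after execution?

Step 1: value = 6. add() modifies it via nonlocal, get() reads it.
Step 2: add() makes value = 6 + 15 = 21.
Step 3: get() returns 21. result = 21

The answer is 21.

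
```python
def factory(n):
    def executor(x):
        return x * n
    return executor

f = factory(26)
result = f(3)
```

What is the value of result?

Step 1: factory(26) creates a closure capturing n = 26.
Step 2: f(3) computes 3 * 26 = 78.
Step 3: result = 78

The answer is 78.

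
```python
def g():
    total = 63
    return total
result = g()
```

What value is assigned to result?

Step 1: g() defines total = 63 in its local scope.
Step 2: return total finds the local variable total = 63.
Step 3: result = 63

The answer is 63.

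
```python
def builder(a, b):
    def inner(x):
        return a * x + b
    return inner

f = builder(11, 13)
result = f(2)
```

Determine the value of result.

Step 1: builder(11, 13) captures a = 11, b = 13.
Step 2: f(2) computes 11 * 2 + 13 = 35.
Step 3: result = 35

The answer is 35.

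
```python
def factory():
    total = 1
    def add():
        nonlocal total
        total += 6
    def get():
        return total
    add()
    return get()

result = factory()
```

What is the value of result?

Step 1: total = 1. add() modifies it via nonlocal, get() reads it.
Step 2: add() makes total = 1 + 6 = 7.
Step 3: get() returns 7. result = 7

The answer is 7.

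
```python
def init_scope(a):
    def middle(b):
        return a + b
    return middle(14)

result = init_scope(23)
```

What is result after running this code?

Step 1: init_scope(23) passes a = 23.
Step 2: middle(14) has b = 14, reads a = 23 from enclosing.
Step 3: result = 23 + 14 = 37

The answer is 37.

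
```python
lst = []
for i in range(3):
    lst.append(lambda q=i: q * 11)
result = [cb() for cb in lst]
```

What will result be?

Step 1: Default arg q=i captures i at each iteration.
Step 2: lst[k] has q defaulting to k, returns k * 11.
Step 3: result = [0, 11, 22]

The answer is [0, 11, 22].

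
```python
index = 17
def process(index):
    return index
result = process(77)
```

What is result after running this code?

Step 1: Global index = 17.
Step 2: process(77) takes parameter index = 77, which shadows the global.
Step 3: result = 77

The answer is 77.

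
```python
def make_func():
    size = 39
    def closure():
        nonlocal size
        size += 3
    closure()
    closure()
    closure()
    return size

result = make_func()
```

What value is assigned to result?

Step 1: size starts at 39.
Step 2: closure() is called 3 times, each adding 3.
Step 3: size = 39 + 3 * 3 = 48

The answer is 48.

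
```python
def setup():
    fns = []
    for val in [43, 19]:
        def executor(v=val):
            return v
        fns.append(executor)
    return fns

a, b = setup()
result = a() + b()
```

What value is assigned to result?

Step 1: Default argument v=val captures val at each iteration.
Step 2: a() returns 43 (captured at first iteration), b() returns 19 (captured at second).
Step 3: result = 43 + 19 = 62

The answer is 62.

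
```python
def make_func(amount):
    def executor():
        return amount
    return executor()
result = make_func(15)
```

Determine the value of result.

Step 1: make_func(15) binds parameter amount = 15.
Step 2: executor() looks up amount in enclosing scope and finds the parameter amount = 15.
Step 3: result = 15

The answer is 15.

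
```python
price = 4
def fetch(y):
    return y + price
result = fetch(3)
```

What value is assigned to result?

Step 1: price = 4 is defined globally.
Step 2: fetch(3) uses parameter y = 3 and looks up price from global scope = 4.
Step 3: result = 3 + 4 = 7

The answer is 7.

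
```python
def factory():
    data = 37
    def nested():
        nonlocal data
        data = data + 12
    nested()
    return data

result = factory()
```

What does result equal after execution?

Step 1: factory() sets data = 37.
Step 2: nested() uses nonlocal to modify data in factory's scope: data = 37 + 12 = 49.
Step 3: factory() returns the modified data = 49

The answer is 49.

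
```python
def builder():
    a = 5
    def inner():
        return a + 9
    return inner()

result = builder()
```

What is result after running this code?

Step 1: builder() defines a = 5.
Step 2: inner() reads a = 5 from enclosing scope, returns 5 + 9 = 14.
Step 3: result = 14

The answer is 14.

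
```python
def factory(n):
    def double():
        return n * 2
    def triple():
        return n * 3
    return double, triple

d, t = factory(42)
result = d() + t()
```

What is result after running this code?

Step 1: Both closures capture the same n = 42.
Step 2: d() = 42 * 2 = 84, t() = 42 * 3 = 126.
Step 3: result = 84 + 126 = 210

The answer is 210.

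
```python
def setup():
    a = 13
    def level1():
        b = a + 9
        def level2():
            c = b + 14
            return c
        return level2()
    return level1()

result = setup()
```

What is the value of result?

Step 1: a = 13. b = a + 9 = 22.
Step 2: c = b + 14 = 22 + 14 = 36.
Step 3: result = 36

The answer is 36.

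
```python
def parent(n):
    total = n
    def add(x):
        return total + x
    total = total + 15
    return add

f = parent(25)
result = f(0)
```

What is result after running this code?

Step 1: parent(25) sets total = 25, then total = 25 + 15 = 40.
Step 2: Closures capture by reference, so add sees total = 40.
Step 3: f(0) returns 40 + 0 = 40

The answer is 40.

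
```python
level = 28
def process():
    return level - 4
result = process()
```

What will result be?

Step 1: level = 28 is defined globally.
Step 2: process() looks up level from global scope = 28, then computes 28 - 4 = 24.
Step 3: result = 24

The answer is 24.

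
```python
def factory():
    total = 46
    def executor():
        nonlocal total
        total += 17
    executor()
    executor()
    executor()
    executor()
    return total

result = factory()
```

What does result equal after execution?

Step 1: total starts at 46.
Step 2: executor() is called 4 times, each adding 17.
Step 3: total = 46 + 17 * 4 = 114

The answer is 114.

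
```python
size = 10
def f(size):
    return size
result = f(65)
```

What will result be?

Step 1: Global size = 10.
Step 2: f(65) takes parameter size = 65, which shadows the global.
Step 3: result = 65

The answer is 65.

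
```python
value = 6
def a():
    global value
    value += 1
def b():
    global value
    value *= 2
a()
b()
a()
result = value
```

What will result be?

Step 1: value = 6.
Step 2: a(): value = 6 + 1 = 7.
Step 3: b(): value = 7 * 2 = 14.
Step 4: a(): value = 14 + 1 = 15

The answer is 15.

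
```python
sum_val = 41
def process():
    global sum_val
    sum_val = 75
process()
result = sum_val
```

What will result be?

Step 1: sum_val = 41 globally.
Step 2: process() declares global sum_val and sets it to 75.
Step 3: After process(), global sum_val = 75. result = 75

The answer is 75.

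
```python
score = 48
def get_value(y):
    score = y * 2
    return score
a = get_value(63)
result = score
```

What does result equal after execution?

Step 1: Global score = 48.
Step 2: get_value(63) creates local score = 63 * 2 = 126.
Step 3: Global score unchanged because no global keyword. result = 48

The answer is 48.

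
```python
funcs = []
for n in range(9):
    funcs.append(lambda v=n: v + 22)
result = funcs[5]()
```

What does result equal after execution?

Step 1: Default argument v=n captures n's value at definition time.
Step 2: funcs[5] was defined when n = 5, so v defaults to 5.
Step 3: result = 5 + 22 = 27 (default arg fixes the late binding issue)

The answer is 27.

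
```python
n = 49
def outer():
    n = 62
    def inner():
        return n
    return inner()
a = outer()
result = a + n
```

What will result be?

Step 1: outer() has local n = 62. inner() reads from enclosing.
Step 2: outer() returns 62. Global n = 49 unchanged.
Step 3: result = 62 + 49 = 111

The answer is 111.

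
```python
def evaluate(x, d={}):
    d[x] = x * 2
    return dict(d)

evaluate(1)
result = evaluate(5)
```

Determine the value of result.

Step 1: Mutable default dict is shared across calls.
Step 2: First call adds 1: 2. Second call adds 5: 10.
Step 3: result = {1: 2, 5: 10}

The answer is {1: 2, 5: 10}.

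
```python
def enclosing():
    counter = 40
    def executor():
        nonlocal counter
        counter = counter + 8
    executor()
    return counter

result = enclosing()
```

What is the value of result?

Step 1: enclosing() sets counter = 40.
Step 2: executor() uses nonlocal to modify counter in enclosing's scope: counter = 40 + 8 = 48.
Step 3: enclosing() returns the modified counter = 48

The answer is 48.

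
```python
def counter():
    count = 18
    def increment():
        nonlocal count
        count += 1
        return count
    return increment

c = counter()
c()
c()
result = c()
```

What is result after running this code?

Step 1: counter() creates closure with count = 18.
Step 2: Each c() call increments count via nonlocal. After 3 calls: 18 + 3 = 21.
Step 3: result = 21

The answer is 21.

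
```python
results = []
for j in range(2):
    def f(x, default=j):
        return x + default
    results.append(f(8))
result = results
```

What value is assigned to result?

Step 1: Default argument default=j is evaluated at function definition time.
Step 2: Each iteration creates f with default = current j value.
Step 3: f(8) returns 8 + default. results = [8, 9]

The answer is [8, 9].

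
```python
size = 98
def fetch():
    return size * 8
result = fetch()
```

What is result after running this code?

Step 1: size = 98 is defined globally.
Step 2: fetch() looks up size from global scope = 98, then computes 98 * 8 = 784.
Step 3: result = 784

The answer is 784.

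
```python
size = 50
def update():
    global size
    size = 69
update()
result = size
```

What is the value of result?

Step 1: size = 50 globally.
Step 2: update() declares global size and sets it to 69.
Step 3: After update(), global size = 69. result = 69

The answer is 69.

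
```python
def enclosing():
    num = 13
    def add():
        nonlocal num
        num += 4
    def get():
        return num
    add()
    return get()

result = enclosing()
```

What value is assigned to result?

Step 1: num = 13. add() modifies it via nonlocal, get() reads it.
Step 2: add() makes num = 13 + 4 = 17.
Step 3: get() returns 17. result = 17

The answer is 17.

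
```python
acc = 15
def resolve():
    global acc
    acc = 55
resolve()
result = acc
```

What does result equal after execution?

Step 1: acc = 15 globally.
Step 2: resolve() declares global acc and sets it to 55.
Step 3: After resolve(), global acc = 55. result = 55

The answer is 55.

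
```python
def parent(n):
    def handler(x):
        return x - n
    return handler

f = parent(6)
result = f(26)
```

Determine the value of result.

Step 1: parent(6) creates a closure capturing n = 6.
Step 2: f(26) computes 26 - 6 = 20.
Step 3: result = 20

The answer is 20.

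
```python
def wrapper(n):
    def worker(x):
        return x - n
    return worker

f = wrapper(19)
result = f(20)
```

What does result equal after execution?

Step 1: wrapper(19) creates a closure capturing n = 19.
Step 2: f(20) computes 20 - 19 = 1.
Step 3: result = 1

The answer is 1.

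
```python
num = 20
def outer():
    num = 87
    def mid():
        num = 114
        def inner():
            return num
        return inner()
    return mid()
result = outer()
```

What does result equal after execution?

Step 1: Three levels of shadowing: global 20, outer 87, mid 114.
Step 2: inner() finds num = 114 in enclosing mid() scope.
Step 3: result = 114

The answer is 114.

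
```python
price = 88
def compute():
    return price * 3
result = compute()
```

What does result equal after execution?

Step 1: price = 88 is defined globally.
Step 2: compute() looks up price from global scope = 88, then computes 88 * 3 = 264.
Step 3: result = 264

The answer is 264.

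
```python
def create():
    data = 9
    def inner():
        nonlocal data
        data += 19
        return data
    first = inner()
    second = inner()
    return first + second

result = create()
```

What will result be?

Step 1: data starts at 9.
Step 2: First call: data = 9 + 19 = 28, returns 28.
Step 3: Second call: data = 28 + 19 = 47, returns 47.
Step 4: result = 28 + 47 = 75

The answer is 75.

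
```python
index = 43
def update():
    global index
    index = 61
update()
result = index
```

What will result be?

Step 1: index = 43 globally.
Step 2: update() declares global index and sets it to 61.
Step 3: After update(), global index = 61. result = 61

The answer is 61.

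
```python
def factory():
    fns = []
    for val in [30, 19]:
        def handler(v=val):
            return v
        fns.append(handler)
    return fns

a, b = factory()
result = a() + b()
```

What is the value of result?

Step 1: Default argument v=val captures val at each iteration.
Step 2: a() returns 30 (captured at first iteration), b() returns 19 (captured at second).
Step 3: result = 30 + 19 = 49

The answer is 49.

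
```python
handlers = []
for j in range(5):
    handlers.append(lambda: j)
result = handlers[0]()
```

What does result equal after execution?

Step 1: The loop creates 5 lambdas, all referencing the same variable j.
Step 2: After the loop, j = 4 (final value).
Step 3: handlers[0]() looks up j at call time and finds 4. This is the late binding gotcha. result = 4

The answer is 4.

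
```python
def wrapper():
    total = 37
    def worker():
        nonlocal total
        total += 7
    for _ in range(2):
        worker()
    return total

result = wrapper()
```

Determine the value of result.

Step 1: total = 37.
Step 2: worker() is called 2 times in a loop, each adding 7 via nonlocal.
Step 3: total = 37 + 7 * 2 = 51

The answer is 51.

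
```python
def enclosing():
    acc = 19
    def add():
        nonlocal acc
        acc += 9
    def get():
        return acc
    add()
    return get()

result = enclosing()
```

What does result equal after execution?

Step 1: acc = 19. add() modifies it via nonlocal, get() reads it.
Step 2: add() makes acc = 19 + 9 = 28.
Step 3: get() returns 28. result = 28

The answer is 28.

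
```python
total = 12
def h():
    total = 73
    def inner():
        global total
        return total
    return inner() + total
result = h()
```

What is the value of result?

Step 1: Global total = 12. h() shadows with local total = 73.
Step 2: inner() uses global keyword, so inner() returns global total = 12.
Step 3: h() returns 12 + 73 = 85

The answer is 85.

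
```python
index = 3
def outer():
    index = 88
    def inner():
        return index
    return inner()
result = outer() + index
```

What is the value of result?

Step 1: Global index = 3. outer() shadows with index = 88.
Step 2: inner() returns enclosing index = 88. outer() = 88.
Step 3: result = 88 + global index (3) = 91

The answer is 91.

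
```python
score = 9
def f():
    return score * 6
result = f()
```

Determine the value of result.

Step 1: score = 9 is defined globally.
Step 2: f() looks up score from global scope = 9, then computes 9 * 6 = 54.
Step 3: result = 54

The answer is 54.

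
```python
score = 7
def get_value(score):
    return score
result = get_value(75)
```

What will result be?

Step 1: Global score = 7.
Step 2: get_value(75) takes parameter score = 75, which shadows the global.
Step 3: result = 75

The answer is 75.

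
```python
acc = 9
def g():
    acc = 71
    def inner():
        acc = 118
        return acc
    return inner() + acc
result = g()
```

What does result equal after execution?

Step 1: g() has local acc = 71. inner() has local acc = 118.
Step 2: inner() returns its local acc = 118.
Step 3: g() returns 118 + its own acc (71) = 189

The answer is 189.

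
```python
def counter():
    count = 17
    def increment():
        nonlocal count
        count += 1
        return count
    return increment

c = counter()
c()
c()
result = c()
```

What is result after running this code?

Step 1: counter() creates closure with count = 17.
Step 2: Each c() call increments count via nonlocal. After 3 calls: 17 + 3 = 20.
Step 3: result = 20

The answer is 20.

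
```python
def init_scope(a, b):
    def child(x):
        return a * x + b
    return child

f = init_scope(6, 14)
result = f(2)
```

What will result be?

Step 1: init_scope(6, 14) captures a = 6, b = 14.
Step 2: f(2) computes 6 * 2 + 14 = 26.
Step 3: result = 26

The answer is 26.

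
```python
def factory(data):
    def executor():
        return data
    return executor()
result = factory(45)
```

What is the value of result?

Step 1: factory(45) binds parameter data = 45.
Step 2: executor() looks up data in enclosing scope and finds the parameter data = 45.
Step 3: result = 45

The answer is 45.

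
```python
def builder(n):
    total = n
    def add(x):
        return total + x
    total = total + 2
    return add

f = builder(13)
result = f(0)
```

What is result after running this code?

Step 1: builder(13) sets total = 13, then total = 13 + 2 = 15.
Step 2: Closures capture by reference, so add sees total = 15.
Step 3: f(0) returns 15 + 0 = 15

The answer is 15.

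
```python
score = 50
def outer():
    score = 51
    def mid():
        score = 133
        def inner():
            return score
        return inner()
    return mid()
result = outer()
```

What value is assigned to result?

Step 1: Three levels of shadowing: global 50, outer 51, mid 133.
Step 2: inner() finds score = 133 in enclosing mid() scope.
Step 3: result = 133

The answer is 133.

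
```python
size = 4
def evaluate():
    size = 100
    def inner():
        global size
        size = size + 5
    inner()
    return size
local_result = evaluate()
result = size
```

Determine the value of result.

Step 1: Global size = 4. evaluate() creates local size = 100.
Step 2: inner() declares global size and adds 5: global size = 4 + 5 = 9.
Step 3: evaluate() returns its local size = 100 (unaffected by inner).
Step 4: result = global size = 9

The answer is 9.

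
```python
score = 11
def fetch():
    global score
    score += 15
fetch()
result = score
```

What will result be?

Step 1: score = 11 globally.
Step 2: fetch() modifies global score: score += 15 = 26.
Step 3: result = 26

The answer is 26.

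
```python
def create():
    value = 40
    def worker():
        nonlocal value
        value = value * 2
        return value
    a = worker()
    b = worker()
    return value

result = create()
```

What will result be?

Step 1: value starts at 40.
Step 2: First worker(): value = 40 * 2 = 80.
Step 3: Second worker(): value = 80 * 2 = 160.
Step 4: result = 160

The answer is 160.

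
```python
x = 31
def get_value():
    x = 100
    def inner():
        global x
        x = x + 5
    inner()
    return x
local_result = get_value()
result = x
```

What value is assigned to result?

Step 1: Global x = 31. get_value() creates local x = 100.
Step 2: inner() declares global x and adds 5: global x = 31 + 5 = 36.
Step 3: get_value() returns its local x = 100 (unaffected by inner).
Step 4: result = global x = 36

The answer is 36.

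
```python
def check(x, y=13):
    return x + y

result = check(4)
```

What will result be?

Step 1: check(4) uses default y = 13.
Step 2: Returns 4 + 13 = 17.
Step 3: result = 17

The answer is 17.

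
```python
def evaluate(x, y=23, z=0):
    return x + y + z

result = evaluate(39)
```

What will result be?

Step 1: evaluate(39) uses defaults y = 23, z = 0.
Step 2: Returns 39 + 23 + 0 = 62.
Step 3: result = 62

The answer is 62.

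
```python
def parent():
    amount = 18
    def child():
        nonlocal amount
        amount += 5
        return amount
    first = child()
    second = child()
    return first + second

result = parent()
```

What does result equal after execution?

Step 1: amount starts at 18.
Step 2: First call: amount = 18 + 5 = 23, returns 23.
Step 3: Second call: amount = 23 + 5 = 28, returns 28.
Step 4: result = 23 + 28 = 51

The answer is 51.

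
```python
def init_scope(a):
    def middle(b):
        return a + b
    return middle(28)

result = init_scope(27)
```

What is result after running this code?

Step 1: init_scope(27) passes a = 27.
Step 2: middle(28) has b = 28, reads a = 27 from enclosing.
Step 3: result = 27 + 28 = 55

The answer is 55.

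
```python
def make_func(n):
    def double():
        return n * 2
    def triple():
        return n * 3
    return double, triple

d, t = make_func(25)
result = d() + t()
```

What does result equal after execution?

Step 1: Both closures capture the same n = 25.
Step 2: d() = 25 * 2 = 50, t() = 25 * 3 = 75.
Step 3: result = 50 + 75 = 125

The answer is 125.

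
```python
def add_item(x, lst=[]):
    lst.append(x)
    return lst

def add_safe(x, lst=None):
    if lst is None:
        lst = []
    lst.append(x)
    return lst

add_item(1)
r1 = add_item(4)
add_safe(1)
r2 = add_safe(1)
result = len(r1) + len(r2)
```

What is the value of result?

Step 1: add_item shares mutable default: after 2 calls, lst = [1, 4], len = 2.
Step 2: add_safe creates fresh list each time: r2 = [1], len = 1.
Step 3: result = 2 + 1 = 3

The answer is 3.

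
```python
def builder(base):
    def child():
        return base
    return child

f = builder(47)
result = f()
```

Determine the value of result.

Step 1: builder(47) creates closure capturing base = 47.
Step 2: f() returns the captured base = 47.
Step 3: result = 47

The answer is 47.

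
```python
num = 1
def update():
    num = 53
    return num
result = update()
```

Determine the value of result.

Step 1: Global num = 1.
Step 2: update() creates local num = 53, shadowing the global.
Step 3: Returns local num = 53. result = 53

The answer is 53.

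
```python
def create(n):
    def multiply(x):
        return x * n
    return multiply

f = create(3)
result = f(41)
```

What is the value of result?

Step 1: create(3) returns multiply closure with n = 3.
Step 2: f(41) computes 41 * 3 = 123.
Step 3: result = 123

The answer is 123.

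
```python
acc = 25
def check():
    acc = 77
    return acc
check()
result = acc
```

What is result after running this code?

Step 1: Global acc = 25.
Step 2: check() creates local acc = 77 (shadow, not modification).
Step 3: After check() returns, global acc is unchanged. result = 25

The answer is 25.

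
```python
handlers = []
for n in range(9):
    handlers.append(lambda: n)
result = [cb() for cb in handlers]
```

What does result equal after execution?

Step 1: All 9 lambdas share the same variable n.
Step 2: After the loop, n = 8.
Step 3: Each call returns 8. result = [8, 8, 8, 8, 8, 8, 8, 8, 8]

The answer is [8, 8, 8, 8, 8, 8, 8, 8, 8].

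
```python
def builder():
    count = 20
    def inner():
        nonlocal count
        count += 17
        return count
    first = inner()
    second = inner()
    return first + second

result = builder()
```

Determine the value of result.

Step 1: count starts at 20.
Step 2: First call: count = 20 + 17 = 37, returns 37.
Step 3: Second call: count = 37 + 17 = 54, returns 54.
Step 4: result = 37 + 54 = 91

The answer is 91.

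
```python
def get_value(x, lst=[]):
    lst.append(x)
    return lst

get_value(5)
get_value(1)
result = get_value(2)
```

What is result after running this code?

Step 1: Mutable default argument gotcha! The list [] is created once.
Step 2: Each call appends to the SAME list: [5], [5, 1], [5, 1, 2].
Step 3: result = [5, 1, 2]

The answer is [5, 1, 2].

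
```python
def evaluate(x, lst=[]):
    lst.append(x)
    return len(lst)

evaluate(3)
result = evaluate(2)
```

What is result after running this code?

Step 1: Mutable default list persists between calls.
Step 2: First call: lst = [3], len = 1. Second call: lst = [3, 2], len = 2.
Step 3: result = 2

The answer is 2.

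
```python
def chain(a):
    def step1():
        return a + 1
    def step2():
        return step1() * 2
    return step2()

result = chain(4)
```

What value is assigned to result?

Step 1: chain(4) captures a = 4.
Step 2: step2() calls step1() which returns 4 + 1 = 5.
Step 3: step2() returns 5 * 2 = 10

The answer is 10.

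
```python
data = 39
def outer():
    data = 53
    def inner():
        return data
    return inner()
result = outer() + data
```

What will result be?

Step 1: Global data = 39. outer() shadows with data = 53.
Step 2: inner() returns enclosing data = 53. outer() = 53.
Step 3: result = 53 + global data (39) = 92

The answer is 92.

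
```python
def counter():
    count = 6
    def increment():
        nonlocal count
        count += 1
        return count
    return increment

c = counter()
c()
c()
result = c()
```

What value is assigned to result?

Step 1: counter() creates closure with count = 6.
Step 2: Each c() call increments count via nonlocal. After 3 calls: 6 + 3 = 9.
Step 3: result = 9

The answer is 9.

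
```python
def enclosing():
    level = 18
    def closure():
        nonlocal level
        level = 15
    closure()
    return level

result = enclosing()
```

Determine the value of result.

Step 1: enclosing() sets level = 18.
Step 2: closure() uses nonlocal to reassign level = 15.
Step 3: result = 15

The answer is 15.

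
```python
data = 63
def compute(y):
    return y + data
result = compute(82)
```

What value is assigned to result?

Step 1: data = 63 is defined globally.
Step 2: compute(82) uses parameter y = 82 and looks up data from global scope = 63.
Step 3: result = 82 + 63 = 145

The answer is 145.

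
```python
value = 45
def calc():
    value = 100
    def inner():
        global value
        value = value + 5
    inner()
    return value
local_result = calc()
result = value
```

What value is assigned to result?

Step 1: Global value = 45. calc() creates local value = 100.
Step 2: inner() declares global value and adds 5: global value = 45 + 5 = 50.
Step 3: calc() returns its local value = 100 (unaffected by inner).
Step 4: result = global value = 50

The answer is 50.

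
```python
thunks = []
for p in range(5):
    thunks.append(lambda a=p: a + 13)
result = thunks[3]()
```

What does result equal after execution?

Step 1: Default argument a=p captures p's value at definition time.
Step 2: thunks[3] was defined when p = 3, so a defaults to 3.
Step 3: result = 3 + 13 = 16 (default arg fixes the late binding issue)

The answer is 16.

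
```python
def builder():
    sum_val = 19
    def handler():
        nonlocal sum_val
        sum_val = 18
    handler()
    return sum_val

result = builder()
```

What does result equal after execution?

Step 1: builder() sets sum_val = 19.
Step 2: handler() uses nonlocal to reassign sum_val = 18.
Step 3: result = 18

The answer is 18.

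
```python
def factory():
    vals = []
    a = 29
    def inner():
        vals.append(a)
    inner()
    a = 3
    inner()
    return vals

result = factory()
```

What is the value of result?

Step 1: a = 29. inner() appends current a to vals.
Step 2: First inner(): appends 29. Then a = 3.
Step 3: Second inner(): appends 3 (closure sees updated a). result = [29, 3]

The answer is [29, 3].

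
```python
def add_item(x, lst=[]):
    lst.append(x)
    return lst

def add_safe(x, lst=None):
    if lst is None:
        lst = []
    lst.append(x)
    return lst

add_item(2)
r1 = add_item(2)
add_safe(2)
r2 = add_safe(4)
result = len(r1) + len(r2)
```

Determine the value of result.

Step 1: add_item shares mutable default: after 2 calls, lst = [2, 2], len = 2.
Step 2: add_safe creates fresh list each time: r2 = [4], len = 1.
Step 3: result = 2 + 1 = 3

The answer is 3.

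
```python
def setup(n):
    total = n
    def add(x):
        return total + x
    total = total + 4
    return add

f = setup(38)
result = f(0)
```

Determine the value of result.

Step 1: setup(38) sets total = 38, then total = 38 + 4 = 42.
Step 2: Closures capture by reference, so add sees total = 42.
Step 3: f(0) returns 42 + 0 = 42

The answer is 42.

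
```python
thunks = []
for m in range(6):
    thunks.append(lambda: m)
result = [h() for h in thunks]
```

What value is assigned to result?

Step 1: All 6 lambdas share the same variable m.
Step 2: After the loop, m = 5.
Step 3: Each call returns 5. result = [5, 5, 5, 5, 5, 5]

The answer is [5, 5, 5, 5, 5, 5].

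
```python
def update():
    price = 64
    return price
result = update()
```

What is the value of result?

Step 1: update() defines price = 64 in its local scope.
Step 2: return price finds the local variable price = 64.
Step 3: result = 64

The answer is 64.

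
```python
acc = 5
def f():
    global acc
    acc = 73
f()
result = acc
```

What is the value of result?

Step 1: acc = 5 globally.
Step 2: f() declares global acc and sets it to 73.
Step 3: After f(), global acc = 73. result = 73

The answer is 73.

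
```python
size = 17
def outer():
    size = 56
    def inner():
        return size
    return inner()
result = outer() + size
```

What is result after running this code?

Step 1: Global size = 17. outer() shadows with size = 56.
Step 2: inner() returns enclosing size = 56. outer() = 56.
Step 3: result = 56 + global size (17) = 73

The answer is 73.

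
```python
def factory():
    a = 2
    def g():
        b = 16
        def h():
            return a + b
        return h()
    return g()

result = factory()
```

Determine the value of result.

Step 1: factory() defines a = 2. g() defines b = 16.
Step 2: h() accesses both from enclosing scopes: a = 2, b = 16.
Step 3: result = 2 + 16 = 18

The answer is 18.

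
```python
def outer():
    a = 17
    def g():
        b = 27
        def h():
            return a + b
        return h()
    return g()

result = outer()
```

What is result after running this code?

Step 1: outer() defines a = 17. g() defines b = 27.
Step 2: h() accesses both from enclosing scopes: a = 17, b = 27.
Step 3: result = 17 + 27 = 44

The answer is 44.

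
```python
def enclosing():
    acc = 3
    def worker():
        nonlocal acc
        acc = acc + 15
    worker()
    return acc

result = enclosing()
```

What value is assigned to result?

Step 1: enclosing() sets acc = 3.
Step 2: worker() uses nonlocal to modify acc in enclosing's scope: acc = 3 + 15 = 18.
Step 3: enclosing() returns the modified acc = 18

The answer is 18.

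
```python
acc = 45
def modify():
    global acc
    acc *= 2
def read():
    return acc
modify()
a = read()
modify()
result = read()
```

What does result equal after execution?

Step 1: acc = 45.
Step 2: First modify(): acc = 45 * 2 = 90.
Step 3: Second modify(): acc = 90 * 2 = 180.
Step 4: read() returns 180

The answer is 180.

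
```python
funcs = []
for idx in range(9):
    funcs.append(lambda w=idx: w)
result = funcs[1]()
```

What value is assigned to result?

Step 1: Default argument w=idx captures idx's value at each iteration.
Step 2: funcs[1] captured w = 1 when idx was 1.
Step 3: result = 1

The answer is 1.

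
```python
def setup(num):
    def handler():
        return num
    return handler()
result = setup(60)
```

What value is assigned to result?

Step 1: setup(60) binds parameter num = 60.
Step 2: handler() looks up num in enclosing scope and finds the parameter num = 60.
Step 3: result = 60

The answer is 60.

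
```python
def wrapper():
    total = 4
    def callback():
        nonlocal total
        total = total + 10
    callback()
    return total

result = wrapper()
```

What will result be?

Step 1: wrapper() sets total = 4.
Step 2: callback() uses nonlocal to modify total in wrapper's scope: total = 4 + 10 = 14.
Step 3: wrapper() returns the modified total = 14

The answer is 14.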